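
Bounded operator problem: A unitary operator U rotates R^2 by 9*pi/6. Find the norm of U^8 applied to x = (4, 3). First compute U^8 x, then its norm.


U is a rotation by theta = 9*pi/6
U^8 = rotation by 8*theta = 72*pi/6 = 0*pi/6 (mod 2*pi)
cos(0*pi/6) = 1.0000, sin(0*pi/6) = 0.0000
U^8 x = (1.0000 * 4 - 0.0000 * 3, 0.0000 * 4 + 1.0000 * 3)
= (4.0000, 3.0000)
||U^8 x|| = sqrt(4.0000^2 + 3.0000^2) = sqrt(25.0000) = 5.0000

5.0000


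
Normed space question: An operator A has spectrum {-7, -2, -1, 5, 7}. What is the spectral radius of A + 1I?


Spectrum of A + 1I = {-6, -1, 0, 6, 8}
Spectral radius = max |lambda| over the shifted spectrum
= max(6, 1, 0, 6, 8) = 8

8


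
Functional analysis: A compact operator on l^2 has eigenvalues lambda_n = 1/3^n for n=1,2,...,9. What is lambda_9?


The eigenvalue formula gives lambda_9 = 1/3^9
= 1/19683
= 5.0805e-05

5.0805e-05


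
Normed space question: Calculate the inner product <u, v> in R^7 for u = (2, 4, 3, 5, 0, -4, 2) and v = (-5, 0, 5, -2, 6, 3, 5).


Computing the standard inner product <u, v> = sum u_i * v_i
= 2*-5 + 4*0 + 3*5 + 5*-2 + 0*6 + -4*3 + 2*5
= -10 + 0 + 15 + -10 + 0 + -12 + 10
= -7

-7


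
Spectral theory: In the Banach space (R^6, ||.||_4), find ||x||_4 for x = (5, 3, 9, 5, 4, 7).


The l^4 norm = (sum |x_i|^4)^(1/4)
Sum of 4th powers = 625 + 81 + 6561 + 625 + 256 + 2401 = 10549
||x||_4 = (10549)^(1/4) = 10.1345

10.1345


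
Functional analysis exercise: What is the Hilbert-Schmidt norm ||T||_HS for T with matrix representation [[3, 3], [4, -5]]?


The Hilbert-Schmidt norm is sqrt(sum of squares of all entries).
Sum of squares = 3^2 + 3^2 + 4^2 + (-5)^2
= 9 + 9 + 16 + 25 = 59
||T||_HS = sqrt(59) = 7.6811

7.6811


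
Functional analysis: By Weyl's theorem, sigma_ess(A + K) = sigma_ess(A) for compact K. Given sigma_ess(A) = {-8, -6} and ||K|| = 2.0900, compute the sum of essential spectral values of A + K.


By Weyl's theorem, the essential spectrum is invariant under compact perturbations.
sigma_ess(A + K) = sigma_ess(A) = {-8, -6}
Sum = -8 + -6 = -14

-14


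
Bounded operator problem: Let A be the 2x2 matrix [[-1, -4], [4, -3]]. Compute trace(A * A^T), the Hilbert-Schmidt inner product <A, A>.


trace(A * A^T) = sum of squares of all entries
= (-1)^2 + (-4)^2 + 4^2 + (-3)^2
= 1 + 16 + 16 + 9
= 42

42


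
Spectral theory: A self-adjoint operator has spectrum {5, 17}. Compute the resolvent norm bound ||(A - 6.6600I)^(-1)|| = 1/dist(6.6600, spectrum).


dist(6.6600, {5, 17}) = min(|6.6600 - 5|, |6.6600 - 17|)
= min(1.6600, 10.3400) = 1.6600
Resolvent bound = 1/1.6600 = 0.6024

0.6024


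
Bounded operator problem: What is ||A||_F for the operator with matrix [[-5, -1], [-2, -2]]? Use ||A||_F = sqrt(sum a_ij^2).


||A||_F^2 = sum a_ij^2
= (-5)^2 + (-1)^2 + (-2)^2 + (-2)^2
= 25 + 1 + 4 + 4 = 34
||A||_F = sqrt(34) = 5.8310

5.8310


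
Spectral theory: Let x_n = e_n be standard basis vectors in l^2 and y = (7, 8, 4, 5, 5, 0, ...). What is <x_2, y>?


x_2 = e_2 is the standard basis vector with 1 in position 2.
<x_2, y> = y_2 = 8
As n -> infinity, <x_n, y> -> 0, confirming weak convergence of (x_n) to 0.

8


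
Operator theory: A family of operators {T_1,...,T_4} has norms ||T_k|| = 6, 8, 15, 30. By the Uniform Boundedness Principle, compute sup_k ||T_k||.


By the Uniform Boundedness Principle, the supremum of norms is finite.
sup_k ||T_k|| = max(6, 8, 15, 30) = 30

30


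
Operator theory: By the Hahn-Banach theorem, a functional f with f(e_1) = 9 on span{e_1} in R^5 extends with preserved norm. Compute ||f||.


The norm of f is given by ||f|| = sup_{||x||=1} |f(x)|.
On span{e_1}, ||e_1|| = 1, so ||f|| = |f(e_1)| / ||e_1||
= |9| / 1 = 9.0000

9.0000


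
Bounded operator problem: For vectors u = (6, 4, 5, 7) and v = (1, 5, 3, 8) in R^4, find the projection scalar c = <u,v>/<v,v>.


Computing <u,v> = 6*1 + 4*5 + 5*3 + 7*8 = 97
Computing <v,v> = 1^2 + 5^2 + 3^2 + 8^2 = 99
Projection coefficient = 97/99 = 0.9798

0.9798


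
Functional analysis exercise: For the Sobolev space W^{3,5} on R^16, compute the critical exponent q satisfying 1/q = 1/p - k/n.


Using the Sobolev embedding formula: 1/q = 1/p - k/n
1/q = 1/5 - 3/16 = 1/80
q = 1/(1/80) = 80

80.0000


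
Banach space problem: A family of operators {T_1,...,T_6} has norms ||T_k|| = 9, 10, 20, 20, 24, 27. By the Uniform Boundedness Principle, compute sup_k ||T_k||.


By the Uniform Boundedness Principle, the supremum of norms is finite.
sup_k ||T_k|| = max(9, 10, 20, 20, 24, 27) = 27

27


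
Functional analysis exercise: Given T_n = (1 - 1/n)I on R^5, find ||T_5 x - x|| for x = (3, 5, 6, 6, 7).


T_5 x - x = (1 - 1/5)x - x = -x/5
||x|| = sqrt(155) = 12.4499
||T_5 x - x|| = ||x||/5 = 12.4499/5 = 2.4900

2.4900


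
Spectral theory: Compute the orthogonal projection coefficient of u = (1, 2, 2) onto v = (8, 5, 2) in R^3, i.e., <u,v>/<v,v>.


Computing <u,v> = 1*8 + 2*5 + 2*2 = 22
Computing <v,v> = 8^2 + 5^2 + 2^2 = 93
Projection coefficient = 22/93 = 0.2366

0.2366


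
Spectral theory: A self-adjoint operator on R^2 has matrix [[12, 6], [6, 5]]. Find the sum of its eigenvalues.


For a self-adjoint (symmetric) matrix, the eigenvalues are real.
The sum of eigenvalues equals the trace of the matrix.
trace = 12 + 5 = 17

17


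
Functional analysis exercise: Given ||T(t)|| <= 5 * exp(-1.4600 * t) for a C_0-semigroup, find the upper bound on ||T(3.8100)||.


||T(3.8100)|| <= 5 * exp(-1.4600 * 3.8100)
= 5 * exp(-5.5626)
= 5 * 0.0038
= 0.0192

0.0192


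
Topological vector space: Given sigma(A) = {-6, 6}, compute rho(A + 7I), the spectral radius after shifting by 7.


Spectrum of A + 7I = {1, 13}
Spectral radius = max |lambda| over the shifted spectrum
= max(1, 13) = 13

13


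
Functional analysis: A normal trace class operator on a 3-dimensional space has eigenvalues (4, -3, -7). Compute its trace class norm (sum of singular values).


For a normal operator, singular values equal |eigenvalues|.
Trace norm = sum |lambda_i| = 4 + 3 + 7
= 14

14


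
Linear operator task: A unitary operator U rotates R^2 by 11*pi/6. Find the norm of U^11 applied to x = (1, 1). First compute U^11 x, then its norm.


U is a rotation by theta = 11*pi/6
U^11 = rotation by 11*theta = 121*pi/6 = 1*pi/6 (mod 2*pi)
cos(1*pi/6) = 0.8660, sin(1*pi/6) = 0.5000
U^11 x = (0.8660 * 1 - 0.5000 * 1, 0.5000 * 1 + 0.8660 * 1)
= (0.3660, 1.3660)
||U^11 x|| = sqrt(0.3660^2 + 1.3660^2) = sqrt(2.0000) = 1.4142

1.4142


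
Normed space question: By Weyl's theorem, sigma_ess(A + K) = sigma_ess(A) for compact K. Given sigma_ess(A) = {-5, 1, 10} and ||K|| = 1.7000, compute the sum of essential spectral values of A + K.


By Weyl's theorem, the essential spectrum is invariant under compact perturbations.
sigma_ess(A + K) = sigma_ess(A) = {-5, 1, 10}
Sum = -5 + 1 + 10 = 6

6


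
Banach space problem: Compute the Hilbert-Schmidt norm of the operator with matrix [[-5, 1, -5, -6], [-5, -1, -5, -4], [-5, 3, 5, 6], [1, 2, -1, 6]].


The Hilbert-Schmidt norm is sqrt(sum of squares of all entries).
Sum of squares = (-5)^2 + 1^2 + (-5)^2 + (-6)^2 + (-5)^2 + (-1)^2 + (-5)^2 + (-4)^2 + (-5)^2 + 3^2 + 5^2 + 6^2 + 1^2 + 2^2 + (-1)^2 + 6^2
= 25 + 1 + 25 + 36 + 25 + 1 + 25 + 16 + 25 + 9 + 25 + 36 + 1 + 4 + 1 + 36 = 291
||T||_HS = sqrt(291) = 17.0587

17.0587


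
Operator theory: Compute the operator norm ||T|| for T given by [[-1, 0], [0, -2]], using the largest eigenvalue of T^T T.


A^T A = [[1, 0], [0, 4]]
trace(A^T A) = 5, det(A^T A) = 4
discriminant = 5^2 - 4*4 = 9
Largest eigenvalue of A^T A = (trace + sqrt(disc))/2 = 4.0000
||T|| = sqrt(4.0000) = 2.0000

2.0000


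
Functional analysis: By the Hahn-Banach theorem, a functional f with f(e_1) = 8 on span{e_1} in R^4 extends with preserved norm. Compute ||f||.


The norm of f is given by ||f|| = sup_{||x||=1} |f(x)|.
On span{e_1}, ||e_1|| = 1, so ||f|| = |f(e_1)| / ||e_1||
= |8| / 1 = 8.0000

8.0000


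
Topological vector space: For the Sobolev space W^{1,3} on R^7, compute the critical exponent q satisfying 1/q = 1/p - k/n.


Using the Sobolev embedding formula: 1/q = 1/p - k/n
1/q = 1/3 - 1/7 = 4/21
q = 1/(4/21) = 21/4 = 5.2500

5.2500


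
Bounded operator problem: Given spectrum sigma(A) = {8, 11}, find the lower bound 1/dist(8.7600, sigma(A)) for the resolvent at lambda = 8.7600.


dist(8.7600, {8, 11}) = min(|8.7600 - 8|, |8.7600 - 11|)
= min(0.7600, 2.2400) = 0.7600
Resolvent bound = 1/0.7600 = 1.3158

1.3158


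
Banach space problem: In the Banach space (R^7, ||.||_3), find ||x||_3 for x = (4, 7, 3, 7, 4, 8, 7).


The l^3 norm = (sum |x_i|^3)^(1/3)
Sum of 3th powers = 64 + 343 + 27 + 343 + 64 + 512 + 343 = 1696
||x||_3 = (1696)^(1/3) = 11.9255

11.9255


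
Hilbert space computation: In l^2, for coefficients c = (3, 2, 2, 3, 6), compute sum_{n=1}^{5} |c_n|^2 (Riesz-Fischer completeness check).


sum |c_n|^2 = 3^2 + 2^2 + 2^2 + 3^2 + 6^2
= 9 + 4 + 4 + 9 + 36
= 62

62


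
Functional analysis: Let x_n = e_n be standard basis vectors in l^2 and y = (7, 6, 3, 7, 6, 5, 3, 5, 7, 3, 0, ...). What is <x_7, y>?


x_7 = e_7 is the standard basis vector with 1 in position 7.
<x_7, y> = y_7 = 3
As n -> infinity, <x_n, y> -> 0, confirming weak convergence of (x_n) to 0.

3


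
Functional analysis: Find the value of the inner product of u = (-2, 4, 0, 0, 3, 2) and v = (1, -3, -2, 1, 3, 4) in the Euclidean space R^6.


Computing the standard inner product <u, v> = sum u_i * v_i
= -2*1 + 4*-3 + 0*-2 + 0*1 + 3*3 + 2*4
= -2 + -12 + 0 + 0 + 9 + 8
= 3

3


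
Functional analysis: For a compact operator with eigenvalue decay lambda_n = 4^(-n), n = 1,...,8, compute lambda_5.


The eigenvalue formula gives lambda_5 = 1/4^5
= 1/1024
= 9.7656e-04

9.7656e-04


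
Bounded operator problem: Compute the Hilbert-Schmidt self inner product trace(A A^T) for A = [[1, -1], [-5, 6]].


trace(A * A^T) = sum of squares of all entries
= 1^2 + (-1)^2 + (-5)^2 + 6^2
= 1 + 1 + 25 + 36
= 63

63


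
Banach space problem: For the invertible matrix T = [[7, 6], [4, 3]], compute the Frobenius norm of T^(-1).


det(T) = 7*3 - 6*4 = -3
T^(-1) = (1/-3) * [[3, -6], [-4, 7]] = [[-1.0000, 2.0000], [1.3333, -2.3333]]
||T^(-1)||_F^2 = (-1.0000)^2 + 2.0000^2 + 1.3333^2 + (-2.3333)^2 = 12.2222
||T^(-1)||_F = sqrt(12.2222) = 3.4960

3.4960


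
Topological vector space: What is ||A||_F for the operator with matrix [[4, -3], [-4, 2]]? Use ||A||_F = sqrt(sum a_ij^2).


||A||_F^2 = sum a_ij^2
= 4^2 + (-3)^2 + (-4)^2 + 2^2
= 16 + 9 + 16 + 4 = 45
||A||_F = sqrt(45) = 6.7082

6.7082


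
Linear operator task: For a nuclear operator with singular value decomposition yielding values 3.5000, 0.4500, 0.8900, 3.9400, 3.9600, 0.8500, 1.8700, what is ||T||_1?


The nuclear norm is the sum of all singular values.
||T||_1 = 3.5000 + 0.4500 + 0.8900 + 3.9400 + 3.9600 + 0.8500 + 1.8700
= 15.4600

15.4600


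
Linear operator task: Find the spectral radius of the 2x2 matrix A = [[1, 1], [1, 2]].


For a 2x2 matrix, eigenvalues satisfy lambda^2 - (trace)*lambda + det = 0
trace = 1 + 2 = 3
det = 1*2 - 1*1 = 1
discriminant = 3^2 - 4*(1) = 5
spectral radius = max |eigenvalue| = 2.6180

2.6180


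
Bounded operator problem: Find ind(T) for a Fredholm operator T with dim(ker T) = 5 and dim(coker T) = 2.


The Fredholm index is defined as ind(T) = dim(ker T) - dim(coker T)
= 5 - 2
= 3

3


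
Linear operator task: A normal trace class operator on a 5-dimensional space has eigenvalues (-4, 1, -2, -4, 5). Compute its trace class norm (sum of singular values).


For a normal operator, singular values equal |eigenvalues|.
Trace norm = sum |lambda_i| = 4 + 1 + 2 + 4 + 5
= 16

16


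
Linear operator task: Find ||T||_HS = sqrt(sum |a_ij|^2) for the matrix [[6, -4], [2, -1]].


The Hilbert-Schmidt norm is sqrt(sum of squares of all entries).
Sum of squares = 6^2 + (-4)^2 + 2^2 + (-1)^2
= 36 + 16 + 4 + 1 = 57
||T||_HS = sqrt(57) = 7.5498

7.5498


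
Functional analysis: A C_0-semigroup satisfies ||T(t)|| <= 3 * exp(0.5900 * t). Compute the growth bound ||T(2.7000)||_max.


||T(2.7000)|| <= 3 * exp(0.5900 * 2.7000)
= 3 * exp(1.5930)
= 3 * 4.9185
= 14.7554

14.7554


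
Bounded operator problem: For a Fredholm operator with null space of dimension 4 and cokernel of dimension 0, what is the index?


The Fredholm index is defined as ind(T) = dim(ker T) - dim(coker T)
= 4 - 0
= 4

4


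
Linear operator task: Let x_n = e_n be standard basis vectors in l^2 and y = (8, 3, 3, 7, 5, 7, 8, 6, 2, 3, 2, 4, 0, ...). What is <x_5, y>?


x_5 = e_5 is the standard basis vector with 1 in position 5.
<x_5, y> = y_5 = 5
As n -> infinity, <x_n, y> -> 0, confirming weak convergence of (x_n) to 0.

5


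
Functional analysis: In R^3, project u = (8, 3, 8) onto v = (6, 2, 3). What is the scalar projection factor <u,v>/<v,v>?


Computing <u,v> = 8*6 + 3*2 + 8*3 = 78
Computing <v,v> = 6^2 + 2^2 + 3^2 = 49
Projection coefficient = 78/49 = 1.5918

1.5918


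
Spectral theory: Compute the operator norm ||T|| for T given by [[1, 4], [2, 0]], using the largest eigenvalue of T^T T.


A^T A = [[5, 4], [4, 16]]
trace(A^T A) = 21, det(A^T A) = 64
discriminant = 21^2 - 4*64 = 185
Largest eigenvalue of A^T A = (trace + sqrt(disc))/2 = 17.3007
||T|| = sqrt(17.3007) = 4.1594

4.1594


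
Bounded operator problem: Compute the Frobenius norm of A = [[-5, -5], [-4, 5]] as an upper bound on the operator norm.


||A||_F^2 = sum a_ij^2
= (-5)^2 + (-5)^2 + (-4)^2 + 5^2
= 25 + 25 + 16 + 25 = 91
||A||_F = sqrt(91) = 9.5394

9.5394


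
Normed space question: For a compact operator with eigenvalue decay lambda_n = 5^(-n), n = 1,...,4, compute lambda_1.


The eigenvalue formula gives lambda_1 = 1/5^1
= 1/5
= 0.2000

0.2000


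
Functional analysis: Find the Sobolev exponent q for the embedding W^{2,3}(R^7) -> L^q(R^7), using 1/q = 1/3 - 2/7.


Using the Sobolev embedding formula: 1/q = 1/p - k/n
1/q = 1/3 - 2/7 = 1/21
q = 1/(1/21) = 21

21.0000


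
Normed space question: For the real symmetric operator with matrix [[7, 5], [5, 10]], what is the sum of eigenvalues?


For a self-adjoint (symmetric) matrix, the eigenvalues are real.
The sum of eigenvalues equals the trace of the matrix.
trace = 7 + 10 = 17

17


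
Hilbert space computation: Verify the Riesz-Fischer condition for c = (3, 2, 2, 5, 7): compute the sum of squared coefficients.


sum |c_n|^2 = 3^2 + 2^2 + 2^2 + 5^2 + 7^2
= 9 + 4 + 4 + 25 + 49
= 91

91


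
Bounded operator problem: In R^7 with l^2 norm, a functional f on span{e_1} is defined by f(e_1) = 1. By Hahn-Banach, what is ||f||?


The norm of f is given by ||f|| = sup_{||x||=1} |f(x)|.
On span{e_1}, ||e_1|| = 1, so ||f|| = |f(e_1)| / ||e_1||
= |1| / 1 = 1.0000

1.0000


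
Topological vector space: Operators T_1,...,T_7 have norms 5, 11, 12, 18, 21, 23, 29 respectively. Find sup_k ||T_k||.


By the Uniform Boundedness Principle, the supremum of norms is finite.
sup_k ||T_k|| = max(5, 11, 12, 18, 21, 23, 29) = 29

29


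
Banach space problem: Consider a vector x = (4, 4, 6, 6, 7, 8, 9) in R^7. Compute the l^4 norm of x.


The l^4 norm = (sum |x_i|^4)^(1/4)
Sum of 4th powers = 256 + 256 + 1296 + 1296 + 2401 + 4096 + 6561 = 16162
||x||_4 = (16162)^(1/4) = 11.2752

11.2752


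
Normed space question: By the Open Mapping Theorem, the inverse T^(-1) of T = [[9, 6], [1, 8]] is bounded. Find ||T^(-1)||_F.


det(T) = 9*8 - 6*1 = 66
T^(-1) = (1/66) * [[8, -6], [-1, 9]] = [[0.1212, -0.0909], [-0.0152, 0.1364]]
||T^(-1)||_F^2 = 0.1212^2 + (-0.0909)^2 + (-0.0152)^2 + 0.1364^2 = 0.0418
||T^(-1)||_F = sqrt(0.0418) = 0.2044

0.2044


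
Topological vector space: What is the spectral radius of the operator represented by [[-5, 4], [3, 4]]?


For a 2x2 matrix, eigenvalues satisfy lambda^2 - (trace)*lambda + det = 0
trace = -5 + 4 = -1
det = -5*4 - 4*3 = -32
discriminant = (-1)^2 - 4*(-32) = 129
spectral radius = max |eigenvalue| = 6.1789

6.1789


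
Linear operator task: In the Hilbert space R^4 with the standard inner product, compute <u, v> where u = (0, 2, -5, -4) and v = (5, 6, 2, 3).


Computing the standard inner product <u, v> = sum u_i * v_i
= 0*5 + 2*6 + -5*2 + -4*3
= 0 + 12 + -10 + -12
= -10

-10


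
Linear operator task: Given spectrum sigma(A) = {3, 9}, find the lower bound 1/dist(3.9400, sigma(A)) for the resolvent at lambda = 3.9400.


dist(3.9400, {3, 9}) = min(|3.9400 - 3|, |3.9400 - 9|)
= min(0.9400, 5.0600) = 0.9400
Resolvent bound = 1/0.9400 = 1.0638

1.0638


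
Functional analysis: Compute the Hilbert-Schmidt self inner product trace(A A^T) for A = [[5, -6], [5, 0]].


trace(A * A^T) = sum of squares of all entries
= 5^2 + (-6)^2 + 5^2 + 0^2
= 25 + 36 + 25 + 0
= 86

86


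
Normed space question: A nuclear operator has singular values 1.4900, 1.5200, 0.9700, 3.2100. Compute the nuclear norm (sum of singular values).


The nuclear norm is the sum of all singular values.
||T||_1 = 1.4900 + 1.5200 + 0.9700 + 3.2100
= 7.1900

7.1900


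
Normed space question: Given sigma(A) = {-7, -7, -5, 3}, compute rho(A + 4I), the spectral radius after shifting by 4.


Spectrum of A + 4I = {-3, -3, -1, 7}
Spectral radius = max |lambda| over the shifted spectrum
= max(3, 3, 1, 7) = 7

7


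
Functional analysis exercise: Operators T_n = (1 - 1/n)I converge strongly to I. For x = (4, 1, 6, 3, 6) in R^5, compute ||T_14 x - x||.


T_14 x - x = (1 - 1/14)x - x = -x/14
||x|| = sqrt(98) = 9.8995
||T_14 x - x|| = ||x||/14 = 9.8995/14 = 0.7071

0.7071


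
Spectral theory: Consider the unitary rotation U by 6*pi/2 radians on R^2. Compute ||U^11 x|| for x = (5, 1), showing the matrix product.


U is a rotation by theta = 6*pi/2
U^11 = rotation by 11*theta = 66*pi/2 = 2*pi/2 (mod 2*pi)
cos(2*pi/2) = -1.0000, sin(2*pi/2) = 0.0000
U^11 x = (-1.0000 * 5 - 0.0000 * 1, 0.0000 * 5 + -1.0000 * 1)
= (-5.0000, -1.0000)
||U^11 x|| = sqrt((-5.0000)^2 + (-1.0000)^2) = sqrt(26.0000) = 5.0990

5.0990


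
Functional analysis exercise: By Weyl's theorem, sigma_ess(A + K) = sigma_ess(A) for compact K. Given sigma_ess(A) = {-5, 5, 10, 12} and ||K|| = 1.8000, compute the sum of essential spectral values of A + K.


By Weyl's theorem, the essential spectrum is invariant under compact perturbations.
sigma_ess(A + K) = sigma_ess(A) = {-5, 5, 10, 12}
Sum = -5 + 5 + 10 + 12 = 22

22


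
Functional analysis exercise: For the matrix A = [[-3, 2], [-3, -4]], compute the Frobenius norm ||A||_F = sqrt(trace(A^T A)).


||A||_F^2 = sum a_ij^2
= (-3)^2 + 2^2 + (-3)^2 + (-4)^2
= 9 + 4 + 9 + 16 = 38
||A||_F = sqrt(38) = 6.1644

6.1644


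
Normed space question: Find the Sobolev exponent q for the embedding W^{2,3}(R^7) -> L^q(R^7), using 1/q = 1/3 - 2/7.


Using the Sobolev embedding formula: 1/q = 1/p - k/n
1/q = 1/3 - 2/7 = 1/21
q = 1/(1/21) = 21

21.0000


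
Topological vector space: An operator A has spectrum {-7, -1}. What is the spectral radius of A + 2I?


Spectrum of A + 2I = {-5, 1}
Spectral radius = max |lambda| over the shifted spectrum
= max(5, 1) = 5

5


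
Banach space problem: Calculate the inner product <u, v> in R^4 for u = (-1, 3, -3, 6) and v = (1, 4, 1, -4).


Computing the standard inner product <u, v> = sum u_i * v_i
= -1*1 + 3*4 + -3*1 + 6*-4
= -1 + 12 + -3 + -24
= -16

-16


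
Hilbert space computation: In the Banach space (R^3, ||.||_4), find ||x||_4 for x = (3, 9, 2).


The l^4 norm = (sum |x_i|^4)^(1/4)
Sum of 4th powers = 81 + 6561 + 16 = 6658
||x||_4 = (6658)^(1/4) = 9.0331

9.0331


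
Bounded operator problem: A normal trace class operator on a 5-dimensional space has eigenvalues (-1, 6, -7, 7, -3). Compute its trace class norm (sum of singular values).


For a normal operator, singular values equal |eigenvalues|.
Trace norm = sum |lambda_i| = 1 + 6 + 7 + 7 + 3
= 24

24


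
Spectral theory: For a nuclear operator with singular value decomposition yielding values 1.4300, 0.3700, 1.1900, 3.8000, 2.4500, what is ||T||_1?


The nuclear norm is the sum of all singular values.
||T||_1 = 1.4300 + 0.3700 + 1.1900 + 3.8000 + 2.4500
= 9.2400

9.2400


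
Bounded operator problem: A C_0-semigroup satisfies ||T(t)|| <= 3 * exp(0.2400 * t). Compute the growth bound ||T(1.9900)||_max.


||T(1.9900)|| <= 3 * exp(0.2400 * 1.9900)
= 3 * exp(0.4776)
= 3 * 1.6122
= 4.8366

4.8366


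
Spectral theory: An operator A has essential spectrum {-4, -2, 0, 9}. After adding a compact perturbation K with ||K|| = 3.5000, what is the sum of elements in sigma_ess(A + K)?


By Weyl's theorem, the essential spectrum is invariant under compact perturbations.
sigma_ess(A + K) = sigma_ess(A) = {-4, -2, 0, 9}
Sum = -4 + -2 + 0 + 9 = 3

3


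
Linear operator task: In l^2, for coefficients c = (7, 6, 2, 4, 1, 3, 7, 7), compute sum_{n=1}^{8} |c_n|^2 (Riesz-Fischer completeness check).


sum |c_n|^2 = 7^2 + 6^2 + 2^2 + 4^2 + 1^2 + 3^2 + 7^2 + 7^2
= 49 + 36 + 4 + 16 + 1 + 9 + 49 + 49
= 213

213


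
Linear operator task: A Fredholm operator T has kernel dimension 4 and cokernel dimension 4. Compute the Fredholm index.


The Fredholm index is defined as ind(T) = dim(ker T) - dim(coker T)
= 4 - 4
= 0

0


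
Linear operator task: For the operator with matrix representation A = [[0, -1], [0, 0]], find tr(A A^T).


trace(A * A^T) = sum of squares of all entries
= 0^2 + (-1)^2 + 0^2 + 0^2
= 0 + 1 + 0 + 0
= 1

1


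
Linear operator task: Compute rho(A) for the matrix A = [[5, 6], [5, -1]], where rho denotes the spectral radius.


For a 2x2 matrix, eigenvalues satisfy lambda^2 - (trace)*lambda + det = 0
trace = 5 + -1 = 4
det = 5*-1 - 6*5 = -35
discriminant = 4^2 - 4*(-35) = 156
spectral radius = max |eigenvalue| = 8.2450

8.2450


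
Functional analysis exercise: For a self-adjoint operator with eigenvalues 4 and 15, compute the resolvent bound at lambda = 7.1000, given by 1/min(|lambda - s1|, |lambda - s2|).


dist(7.1000, {4, 15}) = min(|7.1000 - 4|, |7.1000 - 15|)
= min(3.1000, 7.9000) = 3.1000
Resolvent bound = 1/3.1000 = 0.3226

0.3226


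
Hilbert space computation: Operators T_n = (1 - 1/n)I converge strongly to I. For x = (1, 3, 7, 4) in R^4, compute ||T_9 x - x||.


T_9 x - x = (1 - 1/9)x - x = -x/9
||x|| = sqrt(75) = 8.6603
||T_9 x - x|| = ||x||/9 = 8.6603/9 = 0.9623

0.9623


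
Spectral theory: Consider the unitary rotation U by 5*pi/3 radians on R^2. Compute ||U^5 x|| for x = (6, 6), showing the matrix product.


U is a rotation by theta = 5*pi/3
U^5 = rotation by 5*theta = 25*pi/3 = 1*pi/3 (mod 2*pi)
cos(1*pi/3) = 0.5000, sin(1*pi/3) = 0.8660
U^5 x = (0.5000 * 6 - 0.8660 * 6, 0.8660 * 6 + 0.5000 * 6)
= (-2.1962, 8.1962)
||U^5 x|| = sqrt((-2.1962)^2 + 8.1962^2) = sqrt(72.0000) = 8.4853

8.4853


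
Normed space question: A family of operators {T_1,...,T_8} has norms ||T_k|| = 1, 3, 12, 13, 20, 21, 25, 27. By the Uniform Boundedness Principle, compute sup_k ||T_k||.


By the Uniform Boundedness Principle, the supremum of norms is finite.
sup_k ||T_k|| = max(1, 3, 12, 13, 20, 21, 25, 27) = 27

27


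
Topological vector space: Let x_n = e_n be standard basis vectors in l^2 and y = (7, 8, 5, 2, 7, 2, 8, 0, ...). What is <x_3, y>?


x_3 = e_3 is the standard basis vector with 1 in position 3.
<x_3, y> = y_3 = 5
As n -> infinity, <x_n, y> -> 0, confirming weak convergence of (x_n) to 0.

5


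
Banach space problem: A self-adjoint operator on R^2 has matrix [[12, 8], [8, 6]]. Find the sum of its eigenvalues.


For a self-adjoint (symmetric) matrix, the eigenvalues are real.
The sum of eigenvalues equals the trace of the matrix.
trace = 12 + 6 = 18

18


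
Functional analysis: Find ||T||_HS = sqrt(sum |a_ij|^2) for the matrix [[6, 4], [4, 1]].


The Hilbert-Schmidt norm is sqrt(sum of squares of all entries).
Sum of squares = 6^2 + 4^2 + 4^2 + 1^2
= 36 + 16 + 16 + 1 = 69
||T||_HS = sqrt(69) = 8.3066

8.3066


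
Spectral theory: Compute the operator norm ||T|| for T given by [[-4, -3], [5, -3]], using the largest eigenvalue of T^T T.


A^T A = [[41, -3], [-3, 18]]
trace(A^T A) = 59, det(A^T A) = 729
discriminant = 59^2 - 4*729 = 565
Largest eigenvalue of A^T A = (trace + sqrt(disc))/2 = 41.3849
||T|| = sqrt(41.3849) = 6.4331

6.4331


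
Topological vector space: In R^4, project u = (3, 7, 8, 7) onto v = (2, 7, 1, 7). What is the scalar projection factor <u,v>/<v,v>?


Computing <u,v> = 3*2 + 7*7 + 8*1 + 7*7 = 112
Computing <v,v> = 2^2 + 7^2 + 1^2 + 7^2 = 103
Projection coefficient = 112/103 = 1.0874

1.0874


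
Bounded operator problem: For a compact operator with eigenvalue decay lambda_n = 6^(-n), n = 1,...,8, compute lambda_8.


The eigenvalue formula gives lambda_8 = 1/6^8
= 1/1679616
= 5.9537e-07

5.9537e-07


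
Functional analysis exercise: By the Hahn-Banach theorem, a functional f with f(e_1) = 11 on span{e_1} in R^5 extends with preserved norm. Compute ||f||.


The norm of f is given by ||f|| = sup_{||x||=1} |f(x)|.
On span{e_1}, ||e_1|| = 1, so ||f|| = |f(e_1)| / ||e_1||
= |11| / 1 = 11.0000

11.0000


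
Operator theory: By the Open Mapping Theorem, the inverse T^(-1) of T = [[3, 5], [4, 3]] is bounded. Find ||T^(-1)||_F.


det(T) = 3*3 - 5*4 = -11
T^(-1) = (1/-11) * [[3, -5], [-4, 3]] = [[-0.2727, 0.4545], [0.3636, -0.2727]]
||T^(-1)||_F^2 = (-0.2727)^2 + 0.4545^2 + 0.3636^2 + (-0.2727)^2 = 0.4876
||T^(-1)||_F = sqrt(0.4876) = 0.6983

0.6983


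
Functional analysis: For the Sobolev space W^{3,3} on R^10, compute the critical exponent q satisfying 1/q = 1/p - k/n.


Using the Sobolev embedding formula: 1/q = 1/p - k/n
1/q = 1/3 - 3/10 = 1/30
q = 1/(1/30) = 30

30.0000


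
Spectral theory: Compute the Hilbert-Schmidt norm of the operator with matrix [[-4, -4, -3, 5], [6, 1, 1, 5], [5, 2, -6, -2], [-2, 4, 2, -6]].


The Hilbert-Schmidt norm is sqrt(sum of squares of all entries).
Sum of squares = (-4)^2 + (-4)^2 + (-3)^2 + 5^2 + 6^2 + 1^2 + 1^2 + 5^2 + 5^2 + 2^2 + (-6)^2 + (-2)^2 + (-2)^2 + 4^2 + 2^2 + (-6)^2
= 16 + 16 + 9 + 25 + 36 + 1 + 1 + 25 + 25 + 4 + 36 + 4 + 4 + 16 + 4 + 36 = 258
||T||_HS = sqrt(258) = 16.0624

16.0624


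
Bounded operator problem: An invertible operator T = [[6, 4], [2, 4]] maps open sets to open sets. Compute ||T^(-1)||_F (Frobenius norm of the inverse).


det(T) = 6*4 - 4*2 = 16
T^(-1) = (1/16) * [[4, -4], [-2, 6]] = [[0.2500, -0.2500], [-0.1250, 0.3750]]
||T^(-1)||_F^2 = 0.2500^2 + (-0.2500)^2 + (-0.1250)^2 + 0.3750^2 = 0.2812
||T^(-1)||_F = sqrt(0.2812) = 0.5303

0.5303


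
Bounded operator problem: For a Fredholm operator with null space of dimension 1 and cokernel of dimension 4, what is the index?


The Fredholm index is defined as ind(T) = dim(ker T) - dim(coker T)
= 1 - 4
= -3

-3


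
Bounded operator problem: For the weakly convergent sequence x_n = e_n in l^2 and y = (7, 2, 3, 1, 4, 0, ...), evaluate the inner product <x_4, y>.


x_4 = e_4 is the standard basis vector with 1 in position 4.
<x_4, y> = y_4 = 1
As n -> infinity, <x_n, y> -> 0, confirming weak convergence of (x_n) to 0.

1


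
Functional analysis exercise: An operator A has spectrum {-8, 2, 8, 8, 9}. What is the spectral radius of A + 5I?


Spectrum of A + 5I = {-3, 7, 13, 13, 14}
Spectral radius = max |lambda| over the shifted spectrum
= max(3, 7, 13, 13, 14) = 14

14


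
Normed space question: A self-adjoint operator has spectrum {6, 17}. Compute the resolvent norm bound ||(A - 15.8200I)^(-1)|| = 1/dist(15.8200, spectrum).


dist(15.8200, {6, 17}) = min(|15.8200 - 6|, |15.8200 - 17|)
= min(9.8200, 1.1800) = 1.1800
Resolvent bound = 1/1.1800 = 0.8475

0.8475


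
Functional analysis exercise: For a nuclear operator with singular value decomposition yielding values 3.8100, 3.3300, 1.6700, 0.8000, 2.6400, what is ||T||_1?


The nuclear norm is the sum of all singular values.
||T||_1 = 3.8100 + 3.3300 + 1.6700 + 0.8000 + 2.6400
= 12.2500

12.2500


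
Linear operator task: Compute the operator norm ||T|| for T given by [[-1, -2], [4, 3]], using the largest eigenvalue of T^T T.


A^T A = [[17, 14], [14, 13]]
trace(A^T A) = 30, det(A^T A) = 25
discriminant = 30^2 - 4*25 = 800
Largest eigenvalue of A^T A = (trace + sqrt(disc))/2 = 29.1421
||T|| = sqrt(29.1421) = 5.3983

5.3983


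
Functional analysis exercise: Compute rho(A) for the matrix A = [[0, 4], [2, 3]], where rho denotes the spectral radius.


For a 2x2 matrix, eigenvalues satisfy lambda^2 - (trace)*lambda + det = 0
trace = 0 + 3 = 3
det = 0*3 - 4*2 = -8
discriminant = 3^2 - 4*(-8) = 41
spectral radius = max |eigenvalue| = 4.7016

4.7016


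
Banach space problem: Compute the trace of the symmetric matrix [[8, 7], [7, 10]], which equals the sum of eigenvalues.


For a self-adjoint (symmetric) matrix, the eigenvalues are real.
The sum of eigenvalues equals the trace of the matrix.
trace = 8 + 10 = 18

18


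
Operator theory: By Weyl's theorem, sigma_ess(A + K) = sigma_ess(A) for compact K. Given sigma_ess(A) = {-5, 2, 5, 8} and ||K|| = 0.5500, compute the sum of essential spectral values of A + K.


By Weyl's theorem, the essential spectrum is invariant under compact perturbations.
sigma_ess(A + K) = sigma_ess(A) = {-5, 2, 5, 8}
Sum = -5 + 2 + 5 + 8 = 10

10


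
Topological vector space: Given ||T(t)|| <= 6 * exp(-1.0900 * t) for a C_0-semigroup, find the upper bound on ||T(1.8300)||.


||T(1.8300)|| <= 6 * exp(-1.0900 * 1.8300)
= 6 * exp(-1.9947)
= 6 * 0.1361
= 0.8163

0.8163


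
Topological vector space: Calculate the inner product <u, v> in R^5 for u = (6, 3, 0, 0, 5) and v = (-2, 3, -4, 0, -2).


Computing the standard inner product <u, v> = sum u_i * v_i
= 6*-2 + 3*3 + 0*-4 + 0*0 + 5*-2
= -12 + 9 + 0 + 0 + -10
= -13

-13


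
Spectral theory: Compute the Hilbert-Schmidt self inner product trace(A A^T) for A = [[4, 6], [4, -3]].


trace(A * A^T) = sum of squares of all entries
= 4^2 + 6^2 + 4^2 + (-3)^2
= 16 + 36 + 16 + 9
= 77

77


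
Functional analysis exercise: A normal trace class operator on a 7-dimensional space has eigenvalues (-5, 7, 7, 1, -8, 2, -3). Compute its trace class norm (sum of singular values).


For a normal operator, singular values equal |eigenvalues|.
Trace norm = sum |lambda_i| = 5 + 7 + 7 + 1 + 8 + 2 + 3
= 33

33


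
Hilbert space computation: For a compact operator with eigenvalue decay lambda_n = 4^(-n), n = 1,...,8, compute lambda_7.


The eigenvalue formula gives lambda_7 = 1/4^7
= 1/16384
= 6.1035e-05

6.1035e-05


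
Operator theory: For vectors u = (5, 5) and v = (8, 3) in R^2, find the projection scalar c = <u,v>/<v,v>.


Computing <u,v> = 5*8 + 5*3 = 55
Computing <v,v> = 8^2 + 3^2 = 73
Projection coefficient = 55/73 = 0.7534

0.7534


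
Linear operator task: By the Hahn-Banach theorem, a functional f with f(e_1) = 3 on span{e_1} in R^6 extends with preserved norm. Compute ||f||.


The norm of f is given by ||f|| = sup_{||x||=1} |f(x)|.
On span{e_1}, ||e_1|| = 1, so ||f|| = |f(e_1)| / ||e_1||
= |3| / 1 = 3.0000

3.0000


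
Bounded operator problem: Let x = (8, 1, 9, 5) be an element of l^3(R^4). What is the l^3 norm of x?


The l^3 norm = (sum |x_i|^3)^(1/3)
Sum of 3th powers = 512 + 1 + 729 + 125 = 1367
||x||_3 = (1367)^(1/3) = 11.0983

11.0983


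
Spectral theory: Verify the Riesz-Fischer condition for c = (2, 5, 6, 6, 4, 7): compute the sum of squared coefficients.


sum |c_n|^2 = 2^2 + 5^2 + 6^2 + 6^2 + 4^2 + 7^2
= 4 + 25 + 36 + 36 + 16 + 49
= 166

166


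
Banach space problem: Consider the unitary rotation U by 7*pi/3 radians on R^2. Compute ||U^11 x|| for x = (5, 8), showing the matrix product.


U is a rotation by theta = 7*pi/3
U^11 = rotation by 11*theta = 77*pi/3 = 5*pi/3 (mod 2*pi)
cos(5*pi/3) = 0.5000, sin(5*pi/3) = -0.8660
U^11 x = (0.5000 * 5 - -0.8660 * 8, -0.8660 * 5 + 0.5000 * 8)
= (9.4282, -0.3301)
||U^11 x|| = sqrt(9.4282^2 + (-0.3301)^2) = sqrt(89.0000) = 9.4340

9.4340


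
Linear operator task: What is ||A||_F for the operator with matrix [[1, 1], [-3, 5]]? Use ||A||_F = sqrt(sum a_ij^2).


||A||_F^2 = sum a_ij^2
= 1^2 + 1^2 + (-3)^2 + 5^2
= 1 + 1 + 9 + 25 = 36
||A||_F = sqrt(36) = 6.0000

6.0000


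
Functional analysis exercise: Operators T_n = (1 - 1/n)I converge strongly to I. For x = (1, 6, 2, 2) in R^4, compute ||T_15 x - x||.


T_15 x - x = (1 - 1/15)x - x = -x/15
||x|| = sqrt(45) = 6.7082
||T_15 x - x|| = ||x||/15 = 6.7082/15 = 0.4472

0.4472


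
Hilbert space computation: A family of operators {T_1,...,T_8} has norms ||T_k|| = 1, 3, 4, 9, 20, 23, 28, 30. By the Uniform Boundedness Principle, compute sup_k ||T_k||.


By the Uniform Boundedness Principle, the supremum of norms is finite.
sup_k ||T_k|| = max(1, 3, 4, 9, 20, 23, 28, 30) = 30

30


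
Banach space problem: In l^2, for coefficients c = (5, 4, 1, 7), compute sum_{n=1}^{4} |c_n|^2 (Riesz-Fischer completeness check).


sum |c_n|^2 = 5^2 + 4^2 + 1^2 + 7^2
= 25 + 16 + 1 + 49
= 91

91


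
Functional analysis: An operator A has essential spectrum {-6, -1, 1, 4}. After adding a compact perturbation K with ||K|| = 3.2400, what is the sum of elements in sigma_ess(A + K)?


By Weyl's theorem, the essential spectrum is invariant under compact perturbations.
sigma_ess(A + K) = sigma_ess(A) = {-6, -1, 1, 4}
Sum = -6 + -1 + 1 + 4 = -2

-2


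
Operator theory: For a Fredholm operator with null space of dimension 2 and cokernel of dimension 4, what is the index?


The Fredholm index is defined as ind(T) = dim(ker T) - dim(coker T)
= 2 - 4
= -2

-2


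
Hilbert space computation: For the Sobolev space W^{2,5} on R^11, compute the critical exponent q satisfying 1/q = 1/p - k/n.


Using the Sobolev embedding formula: 1/q = 1/p - k/n
1/q = 1/5 - 2/11 = 1/55
q = 1/(1/55) = 55

55.0000


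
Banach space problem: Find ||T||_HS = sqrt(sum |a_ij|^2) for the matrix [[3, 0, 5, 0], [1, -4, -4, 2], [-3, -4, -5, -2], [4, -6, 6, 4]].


The Hilbert-Schmidt norm is sqrt(sum of squares of all entries).
Sum of squares = 3^2 + 0^2 + 5^2 + 0^2 + 1^2 + (-4)^2 + (-4)^2 + 2^2 + (-3)^2 + (-4)^2 + (-5)^2 + (-2)^2 + 4^2 + (-6)^2 + 6^2 + 4^2
= 9 + 0 + 25 + 0 + 1 + 16 + 16 + 4 + 9 + 16 + 25 + 4 + 16 + 36 + 36 + 16 = 229
||T||_HS = sqrt(229) = 15.1327

15.1327


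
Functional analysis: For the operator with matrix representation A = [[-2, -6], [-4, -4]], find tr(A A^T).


trace(A * A^T) = sum of squares of all entries
= (-2)^2 + (-6)^2 + (-4)^2 + (-4)^2
= 4 + 36 + 16 + 16
= 72

72


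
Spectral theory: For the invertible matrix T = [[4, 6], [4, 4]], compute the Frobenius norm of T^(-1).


det(T) = 4*4 - 6*4 = -8
T^(-1) = (1/-8) * [[4, -6], [-4, 4]] = [[-0.5000, 0.7500], [0.5000, -0.5000]]
||T^(-1)||_F^2 = (-0.5000)^2 + 0.7500^2 + 0.5000^2 + (-0.5000)^2 = 1.3125
||T^(-1)||_F = sqrt(1.3125) = 1.1456

1.1456


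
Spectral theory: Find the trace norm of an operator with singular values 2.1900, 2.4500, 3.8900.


The nuclear norm is the sum of all singular values.
||T||_1 = 2.1900 + 2.4500 + 3.8900
= 8.5300

8.5300


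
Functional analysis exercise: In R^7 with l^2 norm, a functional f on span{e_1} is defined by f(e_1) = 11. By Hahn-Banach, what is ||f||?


The norm of f is given by ||f|| = sup_{||x||=1} |f(x)|.
On span{e_1}, ||e_1|| = 1, so ||f|| = |f(e_1)| / ||e_1||
= |11| / 1 = 11.0000

11.0000


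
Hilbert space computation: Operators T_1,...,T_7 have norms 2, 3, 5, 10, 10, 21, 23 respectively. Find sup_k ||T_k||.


By the Uniform Boundedness Principle, the supremum of norms is finite.
sup_k ||T_k|| = max(2, 3, 5, 10, 10, 21, 23) = 23

23


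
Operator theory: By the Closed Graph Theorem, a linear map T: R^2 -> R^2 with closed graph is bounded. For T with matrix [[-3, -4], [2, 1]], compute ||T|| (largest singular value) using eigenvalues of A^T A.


A^T A = [[13, 14], [14, 17]]
trace(A^T A) = 30, det(A^T A) = 25
discriminant = 30^2 - 4*25 = 800
Largest eigenvalue of A^T A = (trace + sqrt(disc))/2 = 29.1421
||T|| = sqrt(29.1421) = 5.3983

5.3983


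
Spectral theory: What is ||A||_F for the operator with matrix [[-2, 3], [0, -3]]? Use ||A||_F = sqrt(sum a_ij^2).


||A||_F^2 = sum a_ij^2
= (-2)^2 + 3^2 + 0^2 + (-3)^2
= 4 + 9 + 0 + 9 = 22
||A||_F = sqrt(22) = 4.6904

4.6904


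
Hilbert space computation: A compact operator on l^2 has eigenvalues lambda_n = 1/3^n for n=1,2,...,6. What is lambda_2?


The eigenvalue formula gives lambda_2 = 1/3^2
= 1/9
= 0.1111

0.1111


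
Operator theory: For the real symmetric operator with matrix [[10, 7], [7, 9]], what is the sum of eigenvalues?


For a self-adjoint (symmetric) matrix, the eigenvalues are real.
The sum of eigenvalues equals the trace of the matrix.
trace = 10 + 9 = 19

19


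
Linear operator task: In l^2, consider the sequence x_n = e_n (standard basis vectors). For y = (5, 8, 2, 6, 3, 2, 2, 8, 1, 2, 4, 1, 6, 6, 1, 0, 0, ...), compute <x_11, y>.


x_11 = e_11 is the standard basis vector with 1 in position 11.
<x_11, y> = y_11 = 4
As n -> infinity, <x_n, y> -> 0, confirming weak convergence of (x_n) to 0.

4


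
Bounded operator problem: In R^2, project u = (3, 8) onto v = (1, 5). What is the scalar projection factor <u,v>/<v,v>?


Computing <u,v> = 3*1 + 8*5 = 43
Computing <v,v> = 1^2 + 5^2 = 26
Projection coefficient = 43/26 = 1.6538

1.6538


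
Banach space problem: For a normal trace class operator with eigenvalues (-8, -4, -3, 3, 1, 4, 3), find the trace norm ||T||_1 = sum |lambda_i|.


For a normal operator, singular values equal |eigenvalues|.
Trace norm = sum |lambda_i| = 8 + 4 + 3 + 3 + 1 + 4 + 3
= 26

26


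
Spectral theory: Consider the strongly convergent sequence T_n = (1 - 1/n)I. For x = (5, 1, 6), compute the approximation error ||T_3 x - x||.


T_3 x - x = (1 - 1/3)x - x = -x/3
||x|| = sqrt(62) = 7.8740
||T_3 x - x|| = ||x||/3 = 7.8740/3 = 2.6247

2.6247


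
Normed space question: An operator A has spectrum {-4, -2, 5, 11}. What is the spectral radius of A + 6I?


Spectrum of A + 6I = {2, 4, 11, 17}
Spectral radius = max |lambda| over the shifted spectrum
= max(2, 4, 11, 17) = 17

17


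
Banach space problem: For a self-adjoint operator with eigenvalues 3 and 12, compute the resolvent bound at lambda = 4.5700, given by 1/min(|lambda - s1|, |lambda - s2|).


dist(4.5700, {3, 12}) = min(|4.5700 - 3|, |4.5700 - 12|)
= min(1.5700, 7.4300) = 1.5700
Resolvent bound = 1/1.5700 = 0.6369

0.6369


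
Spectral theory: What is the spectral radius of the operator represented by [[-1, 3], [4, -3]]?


For a 2x2 matrix, eigenvalues satisfy lambda^2 - (trace)*lambda + det = 0
trace = -1 + -3 = -4
det = -1*-3 - 3*4 = -9
discriminant = (-4)^2 - 4*(-9) = 52
spectral radius = max |eigenvalue| = 5.6056

5.6056


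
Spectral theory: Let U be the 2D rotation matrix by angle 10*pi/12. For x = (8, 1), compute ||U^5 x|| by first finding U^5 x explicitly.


U is a rotation by theta = 10*pi/12
U^5 = rotation by 5*theta = 50*pi/12 = 2*pi/12 (mod 2*pi)
cos(2*pi/12) = 0.8660, sin(2*pi/12) = 0.5000
U^5 x = (0.8660 * 8 - 0.5000 * 1, 0.5000 * 8 + 0.8660 * 1)
= (6.4282, 4.8660)
||U^5 x|| = sqrt(6.4282^2 + 4.8660^2) = sqrt(65.0000) = 8.0623

8.0623


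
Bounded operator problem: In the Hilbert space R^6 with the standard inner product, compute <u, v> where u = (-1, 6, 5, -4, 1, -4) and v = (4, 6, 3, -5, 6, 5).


Computing the standard inner product <u, v> = sum u_i * v_i
= -1*4 + 6*6 + 5*3 + -4*-5 + 1*6 + -4*5
= -4 + 36 + 15 + 20 + 6 + -20
= 53

53


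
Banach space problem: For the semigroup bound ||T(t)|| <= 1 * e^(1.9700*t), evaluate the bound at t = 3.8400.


||T(3.8400)|| <= 1 * exp(1.9700 * 3.8400)
= 1 * exp(7.5648)
= 1 * 1929.0829
= 1929.0829

1929.0829


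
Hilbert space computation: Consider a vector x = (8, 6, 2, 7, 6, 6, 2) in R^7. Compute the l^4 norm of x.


The l^4 norm = (sum |x_i|^4)^(1/4)
Sum of 4th powers = 4096 + 1296 + 16 + 2401 + 1296 + 1296 + 16 = 10417
||x||_4 = (10417)^(1/4) = 10.1027

10.1027
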